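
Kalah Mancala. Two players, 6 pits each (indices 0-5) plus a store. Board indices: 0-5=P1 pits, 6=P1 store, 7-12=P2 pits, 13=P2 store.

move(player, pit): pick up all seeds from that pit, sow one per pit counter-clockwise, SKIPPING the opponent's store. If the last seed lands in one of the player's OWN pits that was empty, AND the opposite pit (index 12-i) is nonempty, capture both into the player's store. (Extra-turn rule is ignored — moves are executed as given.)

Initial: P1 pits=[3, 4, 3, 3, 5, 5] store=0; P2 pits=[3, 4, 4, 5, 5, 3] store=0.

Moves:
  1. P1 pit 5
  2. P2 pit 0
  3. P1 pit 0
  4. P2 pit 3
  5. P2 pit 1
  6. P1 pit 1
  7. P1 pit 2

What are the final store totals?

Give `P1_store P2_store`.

Move 1: P1 pit5 -> P1=[3,4,3,3,5,0](1) P2=[4,5,5,6,5,3](0)
Move 2: P2 pit0 -> P1=[3,4,3,3,5,0](1) P2=[0,6,6,7,6,3](0)
Move 3: P1 pit0 -> P1=[0,5,4,4,5,0](1) P2=[0,6,6,7,6,3](0)
Move 4: P2 pit3 -> P1=[1,6,5,5,5,0](1) P2=[0,6,6,0,7,4](1)
Move 5: P2 pit1 -> P1=[2,6,5,5,5,0](1) P2=[0,0,7,1,8,5](2)
Move 6: P1 pit1 -> P1=[2,0,6,6,6,1](2) P2=[1,0,7,1,8,5](2)
Move 7: P1 pit2 -> P1=[2,0,0,7,7,2](3) P2=[2,1,7,1,8,5](2)

Answer: 3 2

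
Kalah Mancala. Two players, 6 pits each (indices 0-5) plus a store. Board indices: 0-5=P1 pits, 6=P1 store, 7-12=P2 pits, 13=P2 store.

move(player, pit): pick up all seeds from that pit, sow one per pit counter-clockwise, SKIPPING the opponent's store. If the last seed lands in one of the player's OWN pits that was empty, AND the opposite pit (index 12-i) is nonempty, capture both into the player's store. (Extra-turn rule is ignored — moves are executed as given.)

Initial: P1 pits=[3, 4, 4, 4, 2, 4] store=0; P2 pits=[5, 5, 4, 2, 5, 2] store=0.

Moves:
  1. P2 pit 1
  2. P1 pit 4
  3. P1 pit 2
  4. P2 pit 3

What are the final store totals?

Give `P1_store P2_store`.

Answer: 2 2

Derivation:
Move 1: P2 pit1 -> P1=[3,4,4,4,2,4](0) P2=[5,0,5,3,6,3](1)
Move 2: P1 pit4 -> P1=[3,4,4,4,0,5](1) P2=[5,0,5,3,6,3](1)
Move 3: P1 pit2 -> P1=[3,4,0,5,1,6](2) P2=[5,0,5,3,6,3](1)
Move 4: P2 pit3 -> P1=[3,4,0,5,1,6](2) P2=[5,0,5,0,7,4](2)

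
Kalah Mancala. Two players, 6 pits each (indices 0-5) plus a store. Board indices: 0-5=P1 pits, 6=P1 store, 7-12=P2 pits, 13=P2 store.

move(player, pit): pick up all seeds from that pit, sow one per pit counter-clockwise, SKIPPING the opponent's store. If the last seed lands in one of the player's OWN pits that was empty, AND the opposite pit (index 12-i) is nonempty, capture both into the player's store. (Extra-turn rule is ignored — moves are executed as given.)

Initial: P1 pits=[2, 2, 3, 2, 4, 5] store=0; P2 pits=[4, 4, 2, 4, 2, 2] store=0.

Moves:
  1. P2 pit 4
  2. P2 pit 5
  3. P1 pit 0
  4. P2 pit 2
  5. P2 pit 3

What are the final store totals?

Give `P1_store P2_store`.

Answer: 0 8

Derivation:
Move 1: P2 pit4 -> P1=[2,2,3,2,4,5](0) P2=[4,4,2,4,0,3](1)
Move 2: P2 pit5 -> P1=[3,3,3,2,4,5](0) P2=[4,4,2,4,0,0](2)
Move 3: P1 pit0 -> P1=[0,4,4,3,4,5](0) P2=[4,4,2,4,0,0](2)
Move 4: P2 pit2 -> P1=[0,0,4,3,4,5](0) P2=[4,4,0,5,0,0](7)
Move 5: P2 pit3 -> P1=[1,1,4,3,4,5](0) P2=[4,4,0,0,1,1](8)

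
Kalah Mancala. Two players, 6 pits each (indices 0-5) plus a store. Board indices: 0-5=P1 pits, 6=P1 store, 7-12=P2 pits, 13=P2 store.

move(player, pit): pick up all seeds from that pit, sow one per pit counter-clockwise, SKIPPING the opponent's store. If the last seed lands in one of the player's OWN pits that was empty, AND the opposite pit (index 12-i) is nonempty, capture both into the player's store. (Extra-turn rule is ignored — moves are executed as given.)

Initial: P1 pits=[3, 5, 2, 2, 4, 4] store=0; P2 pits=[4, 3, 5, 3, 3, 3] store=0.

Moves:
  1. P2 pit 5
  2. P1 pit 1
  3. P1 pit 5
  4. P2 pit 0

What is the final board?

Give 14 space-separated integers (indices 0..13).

Move 1: P2 pit5 -> P1=[4,6,2,2,4,4](0) P2=[4,3,5,3,3,0](1)
Move 2: P1 pit1 -> P1=[4,0,3,3,5,5](1) P2=[5,3,5,3,3,0](1)
Move 3: P1 pit5 -> P1=[4,0,3,3,5,0](2) P2=[6,4,6,4,3,0](1)
Move 4: P2 pit0 -> P1=[4,0,3,3,5,0](2) P2=[0,5,7,5,4,1](2)

Answer: 4 0 3 3 5 0 2 0 5 7 5 4 1 2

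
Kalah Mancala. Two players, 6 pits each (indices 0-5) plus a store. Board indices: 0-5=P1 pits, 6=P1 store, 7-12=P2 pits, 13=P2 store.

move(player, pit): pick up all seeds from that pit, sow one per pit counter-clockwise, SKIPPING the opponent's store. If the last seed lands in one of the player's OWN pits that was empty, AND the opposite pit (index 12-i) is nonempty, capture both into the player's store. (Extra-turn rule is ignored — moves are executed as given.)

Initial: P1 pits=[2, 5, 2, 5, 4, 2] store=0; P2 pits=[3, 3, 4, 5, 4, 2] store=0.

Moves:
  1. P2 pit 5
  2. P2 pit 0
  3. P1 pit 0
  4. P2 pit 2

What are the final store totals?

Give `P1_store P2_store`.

Answer: 0 2

Derivation:
Move 1: P2 pit5 -> P1=[3,5,2,5,4,2](0) P2=[3,3,4,5,4,0](1)
Move 2: P2 pit0 -> P1=[3,5,2,5,4,2](0) P2=[0,4,5,6,4,0](1)
Move 3: P1 pit0 -> P1=[0,6,3,6,4,2](0) P2=[0,4,5,6,4,0](1)
Move 4: P2 pit2 -> P1=[1,6,3,6,4,2](0) P2=[0,4,0,7,5,1](2)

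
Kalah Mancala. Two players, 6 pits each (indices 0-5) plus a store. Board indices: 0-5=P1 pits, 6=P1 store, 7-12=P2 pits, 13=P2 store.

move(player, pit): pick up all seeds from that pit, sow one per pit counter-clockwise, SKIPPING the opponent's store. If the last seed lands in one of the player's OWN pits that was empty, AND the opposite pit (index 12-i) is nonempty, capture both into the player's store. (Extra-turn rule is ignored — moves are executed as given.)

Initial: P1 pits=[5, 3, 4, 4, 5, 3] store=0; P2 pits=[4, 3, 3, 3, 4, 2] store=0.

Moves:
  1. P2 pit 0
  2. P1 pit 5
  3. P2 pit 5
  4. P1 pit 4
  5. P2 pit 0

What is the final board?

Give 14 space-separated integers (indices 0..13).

Answer: 6 3 4 4 0 1 2 0 7 6 4 5 0 1

Derivation:
Move 1: P2 pit0 -> P1=[5,3,4,4,5,3](0) P2=[0,4,4,4,5,2](0)
Move 2: P1 pit5 -> P1=[5,3,4,4,5,0](1) P2=[1,5,4,4,5,2](0)
Move 3: P2 pit5 -> P1=[6,3,4,4,5,0](1) P2=[1,5,4,4,5,0](1)
Move 4: P1 pit4 -> P1=[6,3,4,4,0,1](2) P2=[2,6,5,4,5,0](1)
Move 5: P2 pit0 -> P1=[6,3,4,4,0,1](2) P2=[0,7,6,4,5,0](1)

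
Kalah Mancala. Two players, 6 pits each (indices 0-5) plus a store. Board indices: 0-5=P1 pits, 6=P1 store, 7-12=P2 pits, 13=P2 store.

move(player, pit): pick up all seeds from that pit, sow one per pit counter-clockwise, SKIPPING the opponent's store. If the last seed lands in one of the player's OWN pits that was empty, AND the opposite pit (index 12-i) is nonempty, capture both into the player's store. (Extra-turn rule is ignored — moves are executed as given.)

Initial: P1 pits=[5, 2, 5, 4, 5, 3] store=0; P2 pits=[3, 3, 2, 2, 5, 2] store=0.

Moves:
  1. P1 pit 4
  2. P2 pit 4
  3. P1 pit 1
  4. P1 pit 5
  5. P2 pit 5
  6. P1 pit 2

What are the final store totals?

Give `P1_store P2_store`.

Answer: 8 2

Derivation:
Move 1: P1 pit4 -> P1=[5,2,5,4,0,4](1) P2=[4,4,3,2,5,2](0)
Move 2: P2 pit4 -> P1=[6,3,6,4,0,4](1) P2=[4,4,3,2,0,3](1)
Move 3: P1 pit1 -> P1=[6,0,7,5,0,4](6) P2=[4,0,3,2,0,3](1)
Move 4: P1 pit5 -> P1=[6,0,7,5,0,0](7) P2=[5,1,4,2,0,3](1)
Move 5: P2 pit5 -> P1=[7,1,7,5,0,0](7) P2=[5,1,4,2,0,0](2)
Move 6: P1 pit2 -> P1=[7,1,0,6,1,1](8) P2=[6,2,5,2,0,0](2)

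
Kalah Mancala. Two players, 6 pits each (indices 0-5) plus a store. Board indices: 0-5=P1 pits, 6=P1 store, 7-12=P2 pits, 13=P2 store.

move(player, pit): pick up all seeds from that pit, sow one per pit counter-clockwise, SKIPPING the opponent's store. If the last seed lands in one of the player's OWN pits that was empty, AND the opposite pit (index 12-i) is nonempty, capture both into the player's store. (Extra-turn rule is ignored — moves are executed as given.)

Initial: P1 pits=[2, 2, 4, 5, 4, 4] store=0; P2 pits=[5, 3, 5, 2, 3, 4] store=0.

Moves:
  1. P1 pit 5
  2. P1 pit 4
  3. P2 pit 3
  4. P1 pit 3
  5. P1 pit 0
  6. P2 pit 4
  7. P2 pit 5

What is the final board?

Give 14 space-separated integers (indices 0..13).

Answer: 2 5 6 1 2 2 3 8 6 6 0 0 0 2

Derivation:
Move 1: P1 pit5 -> P1=[2,2,4,5,4,0](1) P2=[6,4,6,2,3,4](0)
Move 2: P1 pit4 -> P1=[2,2,4,5,0,1](2) P2=[7,5,6,2,3,4](0)
Move 3: P2 pit3 -> P1=[2,2,4,5,0,1](2) P2=[7,5,6,0,4,5](0)
Move 4: P1 pit3 -> P1=[2,2,4,0,1,2](3) P2=[8,6,6,0,4,5](0)
Move 5: P1 pit0 -> P1=[0,3,5,0,1,2](3) P2=[8,6,6,0,4,5](0)
Move 6: P2 pit4 -> P1=[1,4,5,0,1,2](3) P2=[8,6,6,0,0,6](1)
Move 7: P2 pit5 -> P1=[2,5,6,1,2,2](3) P2=[8,6,6,0,0,0](2)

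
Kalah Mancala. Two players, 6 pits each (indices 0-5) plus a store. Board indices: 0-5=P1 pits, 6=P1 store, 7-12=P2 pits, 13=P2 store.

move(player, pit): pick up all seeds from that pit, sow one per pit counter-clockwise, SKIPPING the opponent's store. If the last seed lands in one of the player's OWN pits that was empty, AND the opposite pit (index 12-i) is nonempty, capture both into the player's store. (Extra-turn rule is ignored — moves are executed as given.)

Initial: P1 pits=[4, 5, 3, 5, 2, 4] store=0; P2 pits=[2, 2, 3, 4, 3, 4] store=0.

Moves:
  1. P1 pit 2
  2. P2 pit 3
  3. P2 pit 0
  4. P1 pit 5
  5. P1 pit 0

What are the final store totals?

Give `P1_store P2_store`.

Move 1: P1 pit2 -> P1=[4,5,0,6,3,5](0) P2=[2,2,3,4,3,4](0)
Move 2: P2 pit3 -> P1=[5,5,0,6,3,5](0) P2=[2,2,3,0,4,5](1)
Move 3: P2 pit0 -> P1=[5,5,0,6,3,5](0) P2=[0,3,4,0,4,5](1)
Move 4: P1 pit5 -> P1=[5,5,0,6,3,0](1) P2=[1,4,5,1,4,5](1)
Move 5: P1 pit0 -> P1=[0,6,1,7,4,0](3) P2=[0,4,5,1,4,5](1)

Answer: 3 1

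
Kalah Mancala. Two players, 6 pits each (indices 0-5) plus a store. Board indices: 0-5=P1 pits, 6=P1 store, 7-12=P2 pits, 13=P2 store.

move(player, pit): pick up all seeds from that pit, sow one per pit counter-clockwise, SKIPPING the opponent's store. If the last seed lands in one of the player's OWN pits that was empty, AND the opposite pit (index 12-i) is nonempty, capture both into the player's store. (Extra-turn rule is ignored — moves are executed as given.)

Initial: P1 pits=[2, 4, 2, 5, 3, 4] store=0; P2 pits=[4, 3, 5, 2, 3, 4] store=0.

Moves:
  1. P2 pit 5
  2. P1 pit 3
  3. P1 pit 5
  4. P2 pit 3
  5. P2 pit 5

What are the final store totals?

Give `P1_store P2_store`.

Answer: 2 3

Derivation:
Move 1: P2 pit5 -> P1=[3,5,3,5,3,4](0) P2=[4,3,5,2,3,0](1)
Move 2: P1 pit3 -> P1=[3,5,3,0,4,5](1) P2=[5,4,5,2,3,0](1)
Move 3: P1 pit5 -> P1=[3,5,3,0,4,0](2) P2=[6,5,6,3,3,0](1)
Move 4: P2 pit3 -> P1=[3,5,3,0,4,0](2) P2=[6,5,6,0,4,1](2)
Move 5: P2 pit5 -> P1=[3,5,3,0,4,0](2) P2=[6,5,6,0,4,0](3)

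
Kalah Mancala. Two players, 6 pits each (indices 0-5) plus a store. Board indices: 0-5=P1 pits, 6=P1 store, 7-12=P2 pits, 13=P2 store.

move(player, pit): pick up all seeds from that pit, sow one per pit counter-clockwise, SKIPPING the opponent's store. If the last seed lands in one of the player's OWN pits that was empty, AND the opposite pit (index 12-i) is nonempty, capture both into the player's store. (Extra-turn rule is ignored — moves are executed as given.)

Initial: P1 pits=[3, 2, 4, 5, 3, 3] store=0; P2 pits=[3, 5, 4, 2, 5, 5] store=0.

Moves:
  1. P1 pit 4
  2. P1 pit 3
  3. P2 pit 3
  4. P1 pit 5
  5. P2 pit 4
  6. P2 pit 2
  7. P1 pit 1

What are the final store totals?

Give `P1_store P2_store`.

Move 1: P1 pit4 -> P1=[3,2,4,5,0,4](1) P2=[4,5,4,2,5,5](0)
Move 2: P1 pit3 -> P1=[3,2,4,0,1,5](2) P2=[5,6,4,2,5,5](0)
Move 3: P2 pit3 -> P1=[3,2,4,0,1,5](2) P2=[5,6,4,0,6,6](0)
Move 4: P1 pit5 -> P1=[3,2,4,0,1,0](3) P2=[6,7,5,1,6,6](0)
Move 5: P2 pit4 -> P1=[4,3,5,1,1,0](3) P2=[6,7,5,1,0,7](1)
Move 6: P2 pit2 -> P1=[5,3,5,1,1,0](3) P2=[6,7,0,2,1,8](2)
Move 7: P1 pit1 -> P1=[5,0,6,2,2,0](3) P2=[6,7,0,2,1,8](2)

Answer: 3 2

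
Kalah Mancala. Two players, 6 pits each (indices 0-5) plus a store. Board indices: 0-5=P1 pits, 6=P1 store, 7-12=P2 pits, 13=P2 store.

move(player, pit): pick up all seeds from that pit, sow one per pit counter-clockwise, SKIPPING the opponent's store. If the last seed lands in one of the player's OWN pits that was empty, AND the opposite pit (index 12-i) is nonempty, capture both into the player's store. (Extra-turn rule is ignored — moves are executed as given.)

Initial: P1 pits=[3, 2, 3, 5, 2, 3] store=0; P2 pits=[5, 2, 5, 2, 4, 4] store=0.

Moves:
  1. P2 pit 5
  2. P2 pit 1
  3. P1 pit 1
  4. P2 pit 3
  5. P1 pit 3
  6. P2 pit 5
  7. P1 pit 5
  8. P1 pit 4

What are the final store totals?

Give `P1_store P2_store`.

Move 1: P2 pit5 -> P1=[4,3,4,5,2,3](0) P2=[5,2,5,2,4,0](1)
Move 2: P2 pit1 -> P1=[4,3,4,5,2,3](0) P2=[5,0,6,3,4,0](1)
Move 3: P1 pit1 -> P1=[4,0,5,6,3,3](0) P2=[5,0,6,3,4,0](1)
Move 4: P2 pit3 -> P1=[4,0,5,6,3,3](0) P2=[5,0,6,0,5,1](2)
Move 5: P1 pit3 -> P1=[4,0,5,0,4,4](1) P2=[6,1,7,0,5,1](2)
Move 6: P2 pit5 -> P1=[4,0,5,0,4,4](1) P2=[6,1,7,0,5,0](3)
Move 7: P1 pit5 -> P1=[4,0,5,0,4,0](2) P2=[7,2,8,0,5,0](3)
Move 8: P1 pit4 -> P1=[4,0,5,0,0,1](3) P2=[8,3,8,0,5,0](3)

Answer: 3 3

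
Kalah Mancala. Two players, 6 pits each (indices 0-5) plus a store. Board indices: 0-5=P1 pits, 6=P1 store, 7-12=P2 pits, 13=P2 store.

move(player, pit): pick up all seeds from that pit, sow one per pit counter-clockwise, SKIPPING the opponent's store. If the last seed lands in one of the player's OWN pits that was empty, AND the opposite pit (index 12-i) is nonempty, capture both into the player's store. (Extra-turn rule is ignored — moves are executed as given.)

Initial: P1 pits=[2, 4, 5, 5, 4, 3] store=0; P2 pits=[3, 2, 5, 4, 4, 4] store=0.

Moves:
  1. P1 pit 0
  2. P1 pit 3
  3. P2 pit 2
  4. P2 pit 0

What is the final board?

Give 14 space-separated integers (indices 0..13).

Move 1: P1 pit0 -> P1=[0,5,6,5,4,3](0) P2=[3,2,5,4,4,4](0)
Move 2: P1 pit3 -> P1=[0,5,6,0,5,4](1) P2=[4,3,5,4,4,4](0)
Move 3: P2 pit2 -> P1=[1,5,6,0,5,4](1) P2=[4,3,0,5,5,5](1)
Move 4: P2 pit0 -> P1=[1,5,6,0,5,4](1) P2=[0,4,1,6,6,5](1)

Answer: 1 5 6 0 5 4 1 0 4 1 6 6 5 1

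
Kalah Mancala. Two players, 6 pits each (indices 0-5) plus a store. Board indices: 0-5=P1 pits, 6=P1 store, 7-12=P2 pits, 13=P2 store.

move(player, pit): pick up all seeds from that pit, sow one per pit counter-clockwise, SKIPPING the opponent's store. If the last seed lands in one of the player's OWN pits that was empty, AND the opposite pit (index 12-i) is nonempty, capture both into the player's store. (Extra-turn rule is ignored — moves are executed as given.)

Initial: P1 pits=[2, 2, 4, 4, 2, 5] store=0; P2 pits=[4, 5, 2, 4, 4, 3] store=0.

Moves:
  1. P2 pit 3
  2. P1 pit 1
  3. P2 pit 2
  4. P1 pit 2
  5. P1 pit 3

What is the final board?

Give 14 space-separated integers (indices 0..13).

Move 1: P2 pit3 -> P1=[3,2,4,4,2,5](0) P2=[4,5,2,0,5,4](1)
Move 2: P1 pit1 -> P1=[3,0,5,5,2,5](0) P2=[4,5,2,0,5,4](1)
Move 3: P2 pit2 -> P1=[3,0,5,5,2,5](0) P2=[4,5,0,1,6,4](1)
Move 4: P1 pit2 -> P1=[3,0,0,6,3,6](1) P2=[5,5,0,1,6,4](1)
Move 5: P1 pit3 -> P1=[3,0,0,0,4,7](2) P2=[6,6,1,1,6,4](1)

Answer: 3 0 0 0 4 7 2 6 6 1 1 6 4 1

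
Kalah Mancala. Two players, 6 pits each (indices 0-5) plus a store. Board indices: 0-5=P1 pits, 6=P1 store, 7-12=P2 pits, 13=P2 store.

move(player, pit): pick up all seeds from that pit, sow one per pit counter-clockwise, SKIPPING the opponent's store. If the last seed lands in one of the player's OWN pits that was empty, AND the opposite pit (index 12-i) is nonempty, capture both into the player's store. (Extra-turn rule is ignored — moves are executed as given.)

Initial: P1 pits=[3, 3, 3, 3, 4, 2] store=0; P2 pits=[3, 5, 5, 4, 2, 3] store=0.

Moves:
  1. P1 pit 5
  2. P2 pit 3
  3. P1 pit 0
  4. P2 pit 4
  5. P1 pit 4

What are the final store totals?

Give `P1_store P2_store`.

Move 1: P1 pit5 -> P1=[3,3,3,3,4,0](1) P2=[4,5,5,4,2,3](0)
Move 2: P2 pit3 -> P1=[4,3,3,3,4,0](1) P2=[4,5,5,0,3,4](1)
Move 3: P1 pit0 -> P1=[0,4,4,4,5,0](1) P2=[4,5,5,0,3,4](1)
Move 4: P2 pit4 -> P1=[1,4,4,4,5,0](1) P2=[4,5,5,0,0,5](2)
Move 5: P1 pit4 -> P1=[1,4,4,4,0,1](2) P2=[5,6,6,0,0,5](2)

Answer: 2 2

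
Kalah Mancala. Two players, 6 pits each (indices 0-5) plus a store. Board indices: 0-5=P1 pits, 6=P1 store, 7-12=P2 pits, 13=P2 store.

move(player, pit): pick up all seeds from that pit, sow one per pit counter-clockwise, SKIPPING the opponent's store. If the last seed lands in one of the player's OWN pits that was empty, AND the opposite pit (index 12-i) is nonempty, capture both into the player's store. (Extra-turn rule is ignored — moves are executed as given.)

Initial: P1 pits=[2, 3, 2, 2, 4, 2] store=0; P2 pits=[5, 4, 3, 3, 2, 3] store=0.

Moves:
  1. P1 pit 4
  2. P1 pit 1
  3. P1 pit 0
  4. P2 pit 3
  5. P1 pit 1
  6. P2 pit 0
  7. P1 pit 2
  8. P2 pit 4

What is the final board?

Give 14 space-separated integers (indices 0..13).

Move 1: P1 pit4 -> P1=[2,3,2,2,0,3](1) P2=[6,5,3,3,2,3](0)
Move 2: P1 pit1 -> P1=[2,0,3,3,0,3](7) P2=[6,0,3,3,2,3](0)
Move 3: P1 pit0 -> P1=[0,1,4,3,0,3](7) P2=[6,0,3,3,2,3](0)
Move 4: P2 pit3 -> P1=[0,1,4,3,0,3](7) P2=[6,0,3,0,3,4](1)
Move 5: P1 pit1 -> P1=[0,0,5,3,0,3](7) P2=[6,0,3,0,3,4](1)
Move 6: P2 pit0 -> P1=[0,0,5,3,0,3](7) P2=[0,1,4,1,4,5](2)
Move 7: P1 pit2 -> P1=[0,0,0,4,1,4](8) P2=[1,1,4,1,4,5](2)
Move 8: P2 pit4 -> P1=[1,1,0,4,1,4](8) P2=[1,1,4,1,0,6](3)

Answer: 1 1 0 4 1 4 8 1 1 4 1 0 6 3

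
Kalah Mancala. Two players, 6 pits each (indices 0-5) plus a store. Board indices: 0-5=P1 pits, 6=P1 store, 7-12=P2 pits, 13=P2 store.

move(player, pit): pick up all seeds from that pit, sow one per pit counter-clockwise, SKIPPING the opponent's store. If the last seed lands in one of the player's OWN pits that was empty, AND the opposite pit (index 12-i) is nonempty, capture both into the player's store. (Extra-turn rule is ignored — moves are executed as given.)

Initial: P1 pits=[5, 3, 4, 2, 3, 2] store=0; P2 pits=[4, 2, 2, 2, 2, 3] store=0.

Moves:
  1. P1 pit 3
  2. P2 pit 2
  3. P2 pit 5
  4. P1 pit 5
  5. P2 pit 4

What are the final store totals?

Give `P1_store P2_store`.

Move 1: P1 pit3 -> P1=[5,3,4,0,4,3](0) P2=[4,2,2,2,2,3](0)
Move 2: P2 pit2 -> P1=[5,3,4,0,4,3](0) P2=[4,2,0,3,3,3](0)
Move 3: P2 pit5 -> P1=[6,4,4,0,4,3](0) P2=[4,2,0,3,3,0](1)
Move 4: P1 pit5 -> P1=[6,4,4,0,4,0](1) P2=[5,3,0,3,3,0](1)
Move 5: P2 pit4 -> P1=[7,4,4,0,4,0](1) P2=[5,3,0,3,0,1](2)

Answer: 1 2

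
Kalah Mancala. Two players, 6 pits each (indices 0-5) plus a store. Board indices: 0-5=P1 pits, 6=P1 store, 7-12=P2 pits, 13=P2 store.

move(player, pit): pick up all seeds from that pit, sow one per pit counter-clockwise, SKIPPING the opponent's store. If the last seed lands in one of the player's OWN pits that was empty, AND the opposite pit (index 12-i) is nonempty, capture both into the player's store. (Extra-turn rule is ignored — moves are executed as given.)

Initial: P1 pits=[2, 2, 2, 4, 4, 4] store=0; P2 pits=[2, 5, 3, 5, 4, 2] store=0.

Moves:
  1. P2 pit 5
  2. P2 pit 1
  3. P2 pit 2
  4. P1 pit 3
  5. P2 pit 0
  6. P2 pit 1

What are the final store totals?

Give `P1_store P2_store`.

Answer: 1 3

Derivation:
Move 1: P2 pit5 -> P1=[3,2,2,4,4,4](0) P2=[2,5,3,5,4,0](1)
Move 2: P2 pit1 -> P1=[3,2,2,4,4,4](0) P2=[2,0,4,6,5,1](2)
Move 3: P2 pit2 -> P1=[3,2,2,4,4,4](0) P2=[2,0,0,7,6,2](3)
Move 4: P1 pit3 -> P1=[3,2,2,0,5,5](1) P2=[3,0,0,7,6,2](3)
Move 5: P2 pit0 -> P1=[3,2,2,0,5,5](1) P2=[0,1,1,8,6,2](3)
Move 6: P2 pit1 -> P1=[3,2,2,0,5,5](1) P2=[0,0,2,8,6,2](3)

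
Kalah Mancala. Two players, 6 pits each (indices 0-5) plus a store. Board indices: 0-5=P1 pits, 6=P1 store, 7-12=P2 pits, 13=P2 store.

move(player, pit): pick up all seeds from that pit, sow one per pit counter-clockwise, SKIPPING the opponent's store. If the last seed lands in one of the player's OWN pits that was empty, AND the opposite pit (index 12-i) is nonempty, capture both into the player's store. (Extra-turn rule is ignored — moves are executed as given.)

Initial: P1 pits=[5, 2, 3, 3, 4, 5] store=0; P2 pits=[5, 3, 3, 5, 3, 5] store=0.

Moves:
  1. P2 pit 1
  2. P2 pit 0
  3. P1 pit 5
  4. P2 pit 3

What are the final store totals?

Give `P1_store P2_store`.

Move 1: P2 pit1 -> P1=[5,2,3,3,4,5](0) P2=[5,0,4,6,4,5](0)
Move 2: P2 pit0 -> P1=[5,2,3,3,4,5](0) P2=[0,1,5,7,5,6](0)
Move 3: P1 pit5 -> P1=[5,2,3,3,4,0](1) P2=[1,2,6,8,5,6](0)
Move 4: P2 pit3 -> P1=[6,3,4,4,5,0](1) P2=[1,2,6,0,6,7](1)

Answer: 1 1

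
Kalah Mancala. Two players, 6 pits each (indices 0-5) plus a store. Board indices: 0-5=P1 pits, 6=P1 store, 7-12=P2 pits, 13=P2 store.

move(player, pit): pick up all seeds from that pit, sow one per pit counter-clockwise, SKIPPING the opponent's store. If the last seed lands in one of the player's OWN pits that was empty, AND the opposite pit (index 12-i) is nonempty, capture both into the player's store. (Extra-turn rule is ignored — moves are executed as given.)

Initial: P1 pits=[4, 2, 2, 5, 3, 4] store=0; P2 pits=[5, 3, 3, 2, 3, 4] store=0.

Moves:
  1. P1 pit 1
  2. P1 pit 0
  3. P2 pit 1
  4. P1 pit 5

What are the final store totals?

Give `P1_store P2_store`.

Move 1: P1 pit1 -> P1=[4,0,3,6,3,4](0) P2=[5,3,3,2,3,4](0)
Move 2: P1 pit0 -> P1=[0,1,4,7,4,4](0) P2=[5,3,3,2,3,4](0)
Move 3: P2 pit1 -> P1=[0,1,4,7,4,4](0) P2=[5,0,4,3,4,4](0)
Move 4: P1 pit5 -> P1=[0,1,4,7,4,0](1) P2=[6,1,5,3,4,4](0)

Answer: 1 0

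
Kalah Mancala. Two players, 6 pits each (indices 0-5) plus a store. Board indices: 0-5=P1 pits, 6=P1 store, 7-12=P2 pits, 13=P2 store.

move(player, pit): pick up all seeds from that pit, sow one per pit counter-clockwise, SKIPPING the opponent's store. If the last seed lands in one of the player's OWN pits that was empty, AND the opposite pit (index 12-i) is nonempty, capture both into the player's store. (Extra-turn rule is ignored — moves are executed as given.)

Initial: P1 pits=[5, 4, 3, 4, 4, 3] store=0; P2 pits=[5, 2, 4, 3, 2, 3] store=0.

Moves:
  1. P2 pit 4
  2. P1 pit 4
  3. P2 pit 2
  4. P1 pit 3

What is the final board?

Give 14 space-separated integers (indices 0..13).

Answer: 5 4 3 0 1 5 2 7 3 0 4 1 5 2

Derivation:
Move 1: P2 pit4 -> P1=[5,4,3,4,4,3](0) P2=[5,2,4,3,0,4](1)
Move 2: P1 pit4 -> P1=[5,4,3,4,0,4](1) P2=[6,3,4,3,0,4](1)
Move 3: P2 pit2 -> P1=[5,4,3,4,0,4](1) P2=[6,3,0,4,1,5](2)
Move 4: P1 pit3 -> P1=[5,4,3,0,1,5](2) P2=[7,3,0,4,1,5](2)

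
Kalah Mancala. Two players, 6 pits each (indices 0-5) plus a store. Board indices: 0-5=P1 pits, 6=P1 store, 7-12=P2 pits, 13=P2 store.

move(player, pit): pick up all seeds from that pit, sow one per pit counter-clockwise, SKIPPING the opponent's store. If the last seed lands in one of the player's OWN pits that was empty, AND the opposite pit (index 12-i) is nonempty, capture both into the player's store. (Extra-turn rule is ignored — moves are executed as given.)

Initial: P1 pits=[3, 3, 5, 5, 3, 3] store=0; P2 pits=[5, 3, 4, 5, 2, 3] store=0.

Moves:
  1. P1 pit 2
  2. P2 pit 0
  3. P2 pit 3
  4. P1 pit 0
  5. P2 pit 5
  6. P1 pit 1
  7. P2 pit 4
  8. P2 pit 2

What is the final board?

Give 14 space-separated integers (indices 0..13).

Move 1: P1 pit2 -> P1=[3,3,0,6,4,4](1) P2=[6,3,4,5,2,3](0)
Move 2: P2 pit0 -> P1=[3,3,0,6,4,4](1) P2=[0,4,5,6,3,4](1)
Move 3: P2 pit3 -> P1=[4,4,1,6,4,4](1) P2=[0,4,5,0,4,5](2)
Move 4: P1 pit0 -> P1=[0,5,2,7,5,4](1) P2=[0,4,5,0,4,5](2)
Move 5: P2 pit5 -> P1=[1,6,3,8,5,4](1) P2=[0,4,5,0,4,0](3)
Move 6: P1 pit1 -> P1=[1,0,4,9,6,5](2) P2=[1,4,5,0,4,0](3)
Move 7: P2 pit4 -> P1=[2,1,4,9,6,5](2) P2=[1,4,5,0,0,1](4)
Move 8: P2 pit2 -> P1=[3,1,4,9,6,5](2) P2=[1,4,0,1,1,2](5)

Answer: 3 1 4 9 6 5 2 1 4 0 1 1 2 5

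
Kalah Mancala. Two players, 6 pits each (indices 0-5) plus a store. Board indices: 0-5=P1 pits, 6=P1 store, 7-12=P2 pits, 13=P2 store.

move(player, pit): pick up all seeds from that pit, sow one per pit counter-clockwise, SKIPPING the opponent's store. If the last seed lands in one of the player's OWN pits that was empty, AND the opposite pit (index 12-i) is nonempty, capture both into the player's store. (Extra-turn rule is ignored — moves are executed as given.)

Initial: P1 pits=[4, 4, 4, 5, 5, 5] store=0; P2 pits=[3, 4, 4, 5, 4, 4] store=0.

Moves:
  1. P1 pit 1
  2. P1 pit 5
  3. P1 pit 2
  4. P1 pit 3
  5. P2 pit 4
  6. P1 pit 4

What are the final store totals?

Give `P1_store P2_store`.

Answer: 4 1

Derivation:
Move 1: P1 pit1 -> P1=[4,0,5,6,6,6](0) P2=[3,4,4,5,4,4](0)
Move 2: P1 pit5 -> P1=[4,0,5,6,6,0](1) P2=[4,5,5,6,5,4](0)
Move 3: P1 pit2 -> P1=[4,0,0,7,7,1](2) P2=[5,5,5,6,5,4](0)
Move 4: P1 pit3 -> P1=[4,0,0,0,8,2](3) P2=[6,6,6,7,5,4](0)
Move 5: P2 pit4 -> P1=[5,1,1,0,8,2](3) P2=[6,6,6,7,0,5](1)
Move 6: P1 pit4 -> P1=[5,1,1,0,0,3](4) P2=[7,7,7,8,1,6](1)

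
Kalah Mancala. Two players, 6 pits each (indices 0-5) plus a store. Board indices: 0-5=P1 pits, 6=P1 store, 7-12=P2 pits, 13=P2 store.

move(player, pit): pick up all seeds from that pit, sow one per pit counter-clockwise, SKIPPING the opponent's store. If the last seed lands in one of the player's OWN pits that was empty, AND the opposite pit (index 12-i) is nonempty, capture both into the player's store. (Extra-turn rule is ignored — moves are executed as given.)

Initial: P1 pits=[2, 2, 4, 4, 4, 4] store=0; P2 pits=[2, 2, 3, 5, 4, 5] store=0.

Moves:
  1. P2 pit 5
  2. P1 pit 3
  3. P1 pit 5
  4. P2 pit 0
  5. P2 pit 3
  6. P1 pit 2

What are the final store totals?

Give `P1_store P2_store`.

Answer: 3 2

Derivation:
Move 1: P2 pit5 -> P1=[3,3,5,5,4,4](0) P2=[2,2,3,5,4,0](1)
Move 2: P1 pit3 -> P1=[3,3,5,0,5,5](1) P2=[3,3,3,5,4,0](1)
Move 3: P1 pit5 -> P1=[3,3,5,0,5,0](2) P2=[4,4,4,6,4,0](1)
Move 4: P2 pit0 -> P1=[3,3,5,0,5,0](2) P2=[0,5,5,7,5,0](1)
Move 5: P2 pit3 -> P1=[4,4,6,1,5,0](2) P2=[0,5,5,0,6,1](2)
Move 6: P1 pit2 -> P1=[4,4,0,2,6,1](3) P2=[1,6,5,0,6,1](2)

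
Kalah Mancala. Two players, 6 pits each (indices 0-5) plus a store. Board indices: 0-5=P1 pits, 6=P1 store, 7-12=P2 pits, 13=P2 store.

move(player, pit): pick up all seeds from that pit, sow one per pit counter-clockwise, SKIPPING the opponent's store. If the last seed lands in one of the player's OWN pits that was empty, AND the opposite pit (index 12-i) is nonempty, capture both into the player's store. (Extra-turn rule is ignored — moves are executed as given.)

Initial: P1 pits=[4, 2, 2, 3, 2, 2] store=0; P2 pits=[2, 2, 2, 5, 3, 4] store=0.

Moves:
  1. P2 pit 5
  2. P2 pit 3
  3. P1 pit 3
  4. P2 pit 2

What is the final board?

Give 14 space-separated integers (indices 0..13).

Answer: 6 4 3 0 3 3 1 2 2 0 1 5 1 2

Derivation:
Move 1: P2 pit5 -> P1=[5,3,3,3,2,2](0) P2=[2,2,2,5,3,0](1)
Move 2: P2 pit3 -> P1=[6,4,3,3,2,2](0) P2=[2,2,2,0,4,1](2)
Move 3: P1 pit3 -> P1=[6,4,3,0,3,3](1) P2=[2,2,2,0,4,1](2)
Move 4: P2 pit2 -> P1=[6,4,3,0,3,3](1) P2=[2,2,0,1,5,1](2)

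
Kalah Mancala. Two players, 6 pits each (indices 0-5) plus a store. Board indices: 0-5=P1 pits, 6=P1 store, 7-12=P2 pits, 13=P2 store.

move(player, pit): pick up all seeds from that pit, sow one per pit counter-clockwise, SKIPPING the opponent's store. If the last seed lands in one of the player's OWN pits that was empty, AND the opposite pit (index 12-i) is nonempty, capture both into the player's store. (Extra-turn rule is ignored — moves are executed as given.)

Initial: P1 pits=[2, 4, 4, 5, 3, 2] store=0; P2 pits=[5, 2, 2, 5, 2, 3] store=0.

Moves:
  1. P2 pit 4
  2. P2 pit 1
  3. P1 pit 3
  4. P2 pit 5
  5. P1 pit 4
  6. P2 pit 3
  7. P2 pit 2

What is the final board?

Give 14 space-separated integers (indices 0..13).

Move 1: P2 pit4 -> P1=[2,4,4,5,3,2](0) P2=[5,2,2,5,0,4](1)
Move 2: P2 pit1 -> P1=[2,4,4,5,3,2](0) P2=[5,0,3,6,0,4](1)
Move 3: P1 pit3 -> P1=[2,4,4,0,4,3](1) P2=[6,1,3,6,0,4](1)
Move 4: P2 pit5 -> P1=[3,5,5,0,4,3](1) P2=[6,1,3,6,0,0](2)
Move 5: P1 pit4 -> P1=[3,5,5,0,0,4](2) P2=[7,2,3,6,0,0](2)
Move 6: P2 pit3 -> P1=[4,6,6,0,0,4](2) P2=[7,2,3,0,1,1](3)
Move 7: P2 pit2 -> P1=[4,6,6,0,0,4](2) P2=[7,2,0,1,2,2](3)

Answer: 4 6 6 0 0 4 2 7 2 0 1 2 2 3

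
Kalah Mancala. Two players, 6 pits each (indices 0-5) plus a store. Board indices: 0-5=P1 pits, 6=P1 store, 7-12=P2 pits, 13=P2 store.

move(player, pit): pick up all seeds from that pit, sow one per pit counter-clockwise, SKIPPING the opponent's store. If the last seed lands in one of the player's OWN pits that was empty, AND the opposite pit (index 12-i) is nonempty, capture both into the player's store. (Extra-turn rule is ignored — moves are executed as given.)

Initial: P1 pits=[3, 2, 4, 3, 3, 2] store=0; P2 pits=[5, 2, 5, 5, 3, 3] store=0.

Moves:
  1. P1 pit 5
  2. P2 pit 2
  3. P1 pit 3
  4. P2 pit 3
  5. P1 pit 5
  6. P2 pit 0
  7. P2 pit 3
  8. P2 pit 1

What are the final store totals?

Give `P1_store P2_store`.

Answer: 3 3

Derivation:
Move 1: P1 pit5 -> P1=[3,2,4,3,3,0](1) P2=[6,2,5,5,3,3](0)
Move 2: P2 pit2 -> P1=[4,2,4,3,3,0](1) P2=[6,2,0,6,4,4](1)
Move 3: P1 pit3 -> P1=[4,2,4,0,4,1](2) P2=[6,2,0,6,4,4](1)
Move 4: P2 pit3 -> P1=[5,3,5,0,4,1](2) P2=[6,2,0,0,5,5](2)
Move 5: P1 pit5 -> P1=[5,3,5,0,4,0](3) P2=[6,2,0,0,5,5](2)
Move 6: P2 pit0 -> P1=[5,3,5,0,4,0](3) P2=[0,3,1,1,6,6](3)
Move 7: P2 pit3 -> P1=[5,3,5,0,4,0](3) P2=[0,3,1,0,7,6](3)
Move 8: P2 pit1 -> P1=[5,3,5,0,4,0](3) P2=[0,0,2,1,8,6](3)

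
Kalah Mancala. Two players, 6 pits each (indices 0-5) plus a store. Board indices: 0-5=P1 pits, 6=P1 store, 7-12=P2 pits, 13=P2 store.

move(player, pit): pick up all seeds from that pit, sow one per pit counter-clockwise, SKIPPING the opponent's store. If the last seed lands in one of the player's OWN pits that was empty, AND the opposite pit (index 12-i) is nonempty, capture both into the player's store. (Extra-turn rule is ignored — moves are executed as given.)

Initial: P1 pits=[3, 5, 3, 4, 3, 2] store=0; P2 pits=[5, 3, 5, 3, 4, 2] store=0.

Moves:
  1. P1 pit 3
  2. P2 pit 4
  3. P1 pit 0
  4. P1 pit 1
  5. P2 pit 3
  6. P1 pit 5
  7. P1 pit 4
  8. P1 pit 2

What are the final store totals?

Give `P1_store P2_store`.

Answer: 5 2

Derivation:
Move 1: P1 pit3 -> P1=[3,5,3,0,4,3](1) P2=[6,3,5,3,4,2](0)
Move 2: P2 pit4 -> P1=[4,6,3,0,4,3](1) P2=[6,3,5,3,0,3](1)
Move 3: P1 pit0 -> P1=[0,7,4,1,5,3](1) P2=[6,3,5,3,0,3](1)
Move 4: P1 pit1 -> P1=[0,0,5,2,6,4](2) P2=[7,4,5,3,0,3](1)
Move 5: P2 pit3 -> P1=[0,0,5,2,6,4](2) P2=[7,4,5,0,1,4](2)
Move 6: P1 pit5 -> P1=[0,0,5,2,6,0](3) P2=[8,5,6,0,1,4](2)
Move 7: P1 pit4 -> P1=[0,0,5,2,0,1](4) P2=[9,6,7,1,1,4](2)
Move 8: P1 pit2 -> P1=[0,0,0,3,1,2](5) P2=[10,6,7,1,1,4](2)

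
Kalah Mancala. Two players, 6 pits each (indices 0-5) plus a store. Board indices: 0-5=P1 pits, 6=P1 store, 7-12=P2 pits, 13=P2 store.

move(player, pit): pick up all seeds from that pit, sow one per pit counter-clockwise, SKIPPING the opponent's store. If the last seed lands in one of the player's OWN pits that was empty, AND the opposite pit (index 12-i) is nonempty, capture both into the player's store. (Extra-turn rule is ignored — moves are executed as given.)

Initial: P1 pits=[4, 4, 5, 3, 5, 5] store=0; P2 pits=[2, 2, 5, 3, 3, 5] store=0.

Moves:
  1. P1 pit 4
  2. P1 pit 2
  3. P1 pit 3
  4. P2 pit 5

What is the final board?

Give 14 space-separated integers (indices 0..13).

Move 1: P1 pit4 -> P1=[4,4,5,3,0,6](1) P2=[3,3,6,3,3,5](0)
Move 2: P1 pit2 -> P1=[4,4,0,4,1,7](2) P2=[4,3,6,3,3,5](0)
Move 3: P1 pit3 -> P1=[4,4,0,0,2,8](3) P2=[5,3,6,3,3,5](0)
Move 4: P2 pit5 -> P1=[5,5,1,1,2,8](3) P2=[5,3,6,3,3,0](1)

Answer: 5 5 1 1 2 8 3 5 3 6 3 3 0 1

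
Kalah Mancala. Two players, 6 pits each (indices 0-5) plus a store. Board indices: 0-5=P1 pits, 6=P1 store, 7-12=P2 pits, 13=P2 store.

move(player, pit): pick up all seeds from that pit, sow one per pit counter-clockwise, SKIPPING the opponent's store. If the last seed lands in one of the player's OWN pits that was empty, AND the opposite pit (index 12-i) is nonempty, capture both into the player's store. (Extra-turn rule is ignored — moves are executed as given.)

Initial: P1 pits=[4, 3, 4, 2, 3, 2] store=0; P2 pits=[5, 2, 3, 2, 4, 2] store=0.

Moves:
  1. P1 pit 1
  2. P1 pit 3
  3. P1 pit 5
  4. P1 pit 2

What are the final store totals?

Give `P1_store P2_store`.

Move 1: P1 pit1 -> P1=[4,0,5,3,4,2](0) P2=[5,2,3,2,4,2](0)
Move 2: P1 pit3 -> P1=[4,0,5,0,5,3](1) P2=[5,2,3,2,4,2](0)
Move 3: P1 pit5 -> P1=[4,0,5,0,5,0](2) P2=[6,3,3,2,4,2](0)
Move 4: P1 pit2 -> P1=[4,0,0,1,6,1](3) P2=[7,3,3,2,4,2](0)

Answer: 3 0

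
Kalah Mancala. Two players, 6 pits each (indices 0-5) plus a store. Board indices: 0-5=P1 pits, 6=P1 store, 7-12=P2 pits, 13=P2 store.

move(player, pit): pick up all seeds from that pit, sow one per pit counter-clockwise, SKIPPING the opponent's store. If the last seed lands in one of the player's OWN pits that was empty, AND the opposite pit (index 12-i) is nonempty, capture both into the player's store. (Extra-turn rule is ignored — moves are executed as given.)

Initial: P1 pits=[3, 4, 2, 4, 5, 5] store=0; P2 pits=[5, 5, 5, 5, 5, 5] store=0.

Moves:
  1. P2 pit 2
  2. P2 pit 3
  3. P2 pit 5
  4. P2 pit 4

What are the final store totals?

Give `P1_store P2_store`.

Move 1: P2 pit2 -> P1=[4,4,2,4,5,5](0) P2=[5,5,0,6,6,6](1)
Move 2: P2 pit3 -> P1=[5,5,3,4,5,5](0) P2=[5,5,0,0,7,7](2)
Move 3: P2 pit5 -> P1=[6,6,4,5,6,6](0) P2=[5,5,0,0,7,0](3)
Move 4: P2 pit4 -> P1=[7,7,5,6,7,6](0) P2=[5,5,0,0,0,1](4)

Answer: 0 4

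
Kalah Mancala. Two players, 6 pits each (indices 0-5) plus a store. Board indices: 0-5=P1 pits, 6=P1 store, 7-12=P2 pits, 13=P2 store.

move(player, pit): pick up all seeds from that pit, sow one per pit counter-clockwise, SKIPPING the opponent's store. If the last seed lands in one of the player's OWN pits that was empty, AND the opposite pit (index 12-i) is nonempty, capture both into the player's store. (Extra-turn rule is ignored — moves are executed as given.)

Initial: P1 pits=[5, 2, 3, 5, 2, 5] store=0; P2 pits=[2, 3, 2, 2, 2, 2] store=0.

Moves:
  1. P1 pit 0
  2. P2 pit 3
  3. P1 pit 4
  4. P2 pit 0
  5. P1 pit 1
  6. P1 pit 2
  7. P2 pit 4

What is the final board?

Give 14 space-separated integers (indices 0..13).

Move 1: P1 pit0 -> P1=[0,3,4,6,3,6](0) P2=[2,3,2,2,2,2](0)
Move 2: P2 pit3 -> P1=[0,3,4,6,3,6](0) P2=[2,3,2,0,3,3](0)
Move 3: P1 pit4 -> P1=[0,3,4,6,0,7](1) P2=[3,3,2,0,3,3](0)
Move 4: P2 pit0 -> P1=[0,3,0,6,0,7](1) P2=[0,4,3,0,3,3](5)
Move 5: P1 pit1 -> P1=[0,0,1,7,0,7](6) P2=[0,0,3,0,3,3](5)
Move 6: P1 pit2 -> P1=[0,0,0,8,0,7](6) P2=[0,0,3,0,3,3](5)
Move 7: P2 pit4 -> P1=[1,0,0,8,0,7](6) P2=[0,0,3,0,0,4](6)

Answer: 1 0 0 8 0 7 6 0 0 3 0 0 4 6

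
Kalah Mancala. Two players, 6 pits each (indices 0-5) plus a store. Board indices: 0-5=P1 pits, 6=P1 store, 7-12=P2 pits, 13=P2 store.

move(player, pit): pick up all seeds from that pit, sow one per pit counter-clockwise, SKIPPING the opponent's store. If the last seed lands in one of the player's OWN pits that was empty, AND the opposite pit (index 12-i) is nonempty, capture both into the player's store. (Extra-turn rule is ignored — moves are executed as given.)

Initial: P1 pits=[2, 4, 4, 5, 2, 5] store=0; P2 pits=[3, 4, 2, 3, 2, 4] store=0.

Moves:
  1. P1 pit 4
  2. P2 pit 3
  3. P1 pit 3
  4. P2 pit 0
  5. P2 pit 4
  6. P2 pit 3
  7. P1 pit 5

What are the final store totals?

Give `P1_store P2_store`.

Move 1: P1 pit4 -> P1=[2,4,4,5,0,6](1) P2=[3,4,2,3,2,4](0)
Move 2: P2 pit3 -> P1=[2,4,4,5,0,6](1) P2=[3,4,2,0,3,5](1)
Move 3: P1 pit3 -> P1=[2,4,4,0,1,7](2) P2=[4,5,2,0,3,5](1)
Move 4: P2 pit0 -> P1=[2,4,4,0,1,7](2) P2=[0,6,3,1,4,5](1)
Move 5: P2 pit4 -> P1=[3,5,4,0,1,7](2) P2=[0,6,3,1,0,6](2)
Move 6: P2 pit3 -> P1=[3,0,4,0,1,7](2) P2=[0,6,3,0,0,6](8)
Move 7: P1 pit5 -> P1=[3,0,4,0,1,0](3) P2=[1,7,4,1,1,7](8)

Answer: 3 8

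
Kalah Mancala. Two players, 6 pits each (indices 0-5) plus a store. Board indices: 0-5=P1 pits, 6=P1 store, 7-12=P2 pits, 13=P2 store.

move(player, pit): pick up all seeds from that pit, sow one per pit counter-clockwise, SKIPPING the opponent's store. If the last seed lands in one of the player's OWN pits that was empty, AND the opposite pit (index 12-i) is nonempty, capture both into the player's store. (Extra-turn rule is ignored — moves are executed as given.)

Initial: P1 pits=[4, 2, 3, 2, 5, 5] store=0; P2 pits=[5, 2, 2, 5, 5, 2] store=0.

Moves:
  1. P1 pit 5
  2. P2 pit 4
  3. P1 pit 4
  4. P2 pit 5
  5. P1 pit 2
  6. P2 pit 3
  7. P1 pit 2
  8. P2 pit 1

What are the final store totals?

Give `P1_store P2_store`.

Answer: 3 3

Derivation:
Move 1: P1 pit5 -> P1=[4,2,3,2,5,0](1) P2=[6,3,3,6,5,2](0)
Move 2: P2 pit4 -> P1=[5,3,4,2,5,0](1) P2=[6,3,3,6,0,3](1)
Move 3: P1 pit4 -> P1=[5,3,4,2,0,1](2) P2=[7,4,4,6,0,3](1)
Move 4: P2 pit5 -> P1=[6,4,4,2,0,1](2) P2=[7,4,4,6,0,0](2)
Move 5: P1 pit2 -> P1=[6,4,0,3,1,2](3) P2=[7,4,4,6,0,0](2)
Move 6: P2 pit3 -> P1=[7,5,1,3,1,2](3) P2=[7,4,4,0,1,1](3)
Move 7: P1 pit2 -> P1=[7,5,0,4,1,2](3) P2=[7,4,4,0,1,1](3)
Move 8: P2 pit1 -> P1=[7,5,0,4,1,2](3) P2=[7,0,5,1,2,2](3)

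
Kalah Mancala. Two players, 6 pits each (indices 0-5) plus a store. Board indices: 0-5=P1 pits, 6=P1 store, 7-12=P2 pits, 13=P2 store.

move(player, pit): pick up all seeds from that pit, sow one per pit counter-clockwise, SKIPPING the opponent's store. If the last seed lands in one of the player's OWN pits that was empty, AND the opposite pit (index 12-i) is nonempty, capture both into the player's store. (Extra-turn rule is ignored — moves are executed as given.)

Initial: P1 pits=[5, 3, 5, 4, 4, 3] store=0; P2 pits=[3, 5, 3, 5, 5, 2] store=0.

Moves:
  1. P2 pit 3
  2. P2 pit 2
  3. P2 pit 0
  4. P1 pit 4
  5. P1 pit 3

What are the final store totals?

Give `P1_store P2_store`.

Answer: 2 1

Derivation:
Move 1: P2 pit3 -> P1=[6,4,5,4,4,3](0) P2=[3,5,3,0,6,3](1)
Move 2: P2 pit2 -> P1=[6,4,5,4,4,3](0) P2=[3,5,0,1,7,4](1)
Move 3: P2 pit0 -> P1=[6,4,5,4,4,3](0) P2=[0,6,1,2,7,4](1)
Move 4: P1 pit4 -> P1=[6,4,5,4,0,4](1) P2=[1,7,1,2,7,4](1)
Move 5: P1 pit3 -> P1=[6,4,5,0,1,5](2) P2=[2,7,1,2,7,4](1)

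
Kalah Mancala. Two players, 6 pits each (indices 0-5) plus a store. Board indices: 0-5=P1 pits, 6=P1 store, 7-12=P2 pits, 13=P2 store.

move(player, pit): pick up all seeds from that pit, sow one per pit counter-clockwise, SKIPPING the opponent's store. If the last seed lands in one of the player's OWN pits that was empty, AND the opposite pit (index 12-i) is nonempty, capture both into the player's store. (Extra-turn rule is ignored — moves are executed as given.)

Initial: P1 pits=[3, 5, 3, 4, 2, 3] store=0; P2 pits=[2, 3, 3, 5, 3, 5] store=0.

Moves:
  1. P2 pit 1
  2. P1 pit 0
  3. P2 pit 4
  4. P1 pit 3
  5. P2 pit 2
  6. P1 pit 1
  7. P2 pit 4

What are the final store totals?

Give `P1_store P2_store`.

Move 1: P2 pit1 -> P1=[3,5,3,4,2,3](0) P2=[2,0,4,6,4,5](0)
Move 2: P1 pit0 -> P1=[0,6,4,5,2,3](0) P2=[2,0,4,6,4,5](0)
Move 3: P2 pit4 -> P1=[1,7,4,5,2,3](0) P2=[2,0,4,6,0,6](1)
Move 4: P1 pit3 -> P1=[1,7,4,0,3,4](1) P2=[3,1,4,6,0,6](1)
Move 5: P2 pit2 -> P1=[1,7,4,0,3,4](1) P2=[3,1,0,7,1,7](2)
Move 6: P1 pit1 -> P1=[1,0,5,1,4,5](2) P2=[4,2,0,7,1,7](2)
Move 7: P2 pit4 -> P1=[1,0,5,1,4,5](2) P2=[4,2,0,7,0,8](2)

Answer: 2 2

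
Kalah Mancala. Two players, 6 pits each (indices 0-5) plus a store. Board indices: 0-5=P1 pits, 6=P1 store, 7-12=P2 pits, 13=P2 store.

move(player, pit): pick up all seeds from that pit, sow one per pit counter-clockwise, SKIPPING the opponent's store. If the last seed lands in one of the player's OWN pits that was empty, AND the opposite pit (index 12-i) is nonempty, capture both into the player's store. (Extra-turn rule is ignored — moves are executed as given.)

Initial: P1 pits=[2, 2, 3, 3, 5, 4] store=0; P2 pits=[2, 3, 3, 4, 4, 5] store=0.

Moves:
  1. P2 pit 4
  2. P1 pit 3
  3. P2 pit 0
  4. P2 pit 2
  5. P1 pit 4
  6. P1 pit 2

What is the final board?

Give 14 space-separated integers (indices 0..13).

Move 1: P2 pit4 -> P1=[3,3,3,3,5,4](0) P2=[2,3,3,4,0,6](1)
Move 2: P1 pit3 -> P1=[3,3,3,0,6,5](1) P2=[2,3,3,4,0,6](1)
Move 3: P2 pit0 -> P1=[3,3,3,0,6,5](1) P2=[0,4,4,4,0,6](1)
Move 4: P2 pit2 -> P1=[3,3,3,0,6,5](1) P2=[0,4,0,5,1,7](2)
Move 5: P1 pit4 -> P1=[3,3,3,0,0,6](2) P2=[1,5,1,6,1,7](2)
Move 6: P1 pit2 -> P1=[3,3,0,1,1,7](2) P2=[1,5,1,6,1,7](2)

Answer: 3 3 0 1 1 7 2 1 5 1 6 1 7 2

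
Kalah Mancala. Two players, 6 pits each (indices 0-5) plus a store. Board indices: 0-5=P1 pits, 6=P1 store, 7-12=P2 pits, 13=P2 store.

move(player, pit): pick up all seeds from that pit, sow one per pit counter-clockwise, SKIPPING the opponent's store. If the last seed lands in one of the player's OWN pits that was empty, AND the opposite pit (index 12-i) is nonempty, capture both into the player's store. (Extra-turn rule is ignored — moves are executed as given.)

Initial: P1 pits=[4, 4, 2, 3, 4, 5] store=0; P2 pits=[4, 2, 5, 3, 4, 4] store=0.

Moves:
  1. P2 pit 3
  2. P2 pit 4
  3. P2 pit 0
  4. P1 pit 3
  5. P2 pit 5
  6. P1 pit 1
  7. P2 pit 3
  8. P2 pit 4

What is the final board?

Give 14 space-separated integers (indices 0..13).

Move 1: P2 pit3 -> P1=[4,4,2,3,4,5](0) P2=[4,2,5,0,5,5](1)
Move 2: P2 pit4 -> P1=[5,5,3,3,4,5](0) P2=[4,2,5,0,0,6](2)
Move 3: P2 pit0 -> P1=[5,0,3,3,4,5](0) P2=[0,3,6,1,0,6](8)
Move 4: P1 pit3 -> P1=[5,0,3,0,5,6](1) P2=[0,3,6,1,0,6](8)
Move 5: P2 pit5 -> P1=[6,1,4,1,6,6](1) P2=[0,3,6,1,0,0](9)
Move 6: P1 pit1 -> P1=[6,0,5,1,6,6](1) P2=[0,3,6,1,0,0](9)
Move 7: P2 pit3 -> P1=[6,0,5,1,6,6](1) P2=[0,3,6,0,1,0](9)
Move 8: P2 pit4 -> P1=[0,0,5,1,6,6](1) P2=[0,3,6,0,0,0](16)

Answer: 0 0 5 1 6 6 1 0 3 6 0 0 0 16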